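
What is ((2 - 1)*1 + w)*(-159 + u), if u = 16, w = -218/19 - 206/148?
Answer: 2385669/1406 ≈ 1696.8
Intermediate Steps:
w = -18089/1406 (w = -218*1/19 - 206*1/148 = -218/19 - 103/74 = -18089/1406 ≈ -12.866)
((2 - 1)*1 + w)*(-159 + u) = ((2 - 1)*1 - 18089/1406)*(-159 + 16) = (1*1 - 18089/1406)*(-143) = (1 - 18089/1406)*(-143) = -16683/1406*(-143) = 2385669/1406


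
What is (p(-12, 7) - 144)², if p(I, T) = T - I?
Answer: 15625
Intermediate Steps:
(p(-12, 7) - 144)² = ((7 - 1*(-12)) - 144)² = ((7 + 12) - 144)² = (19 - 144)² = (-125)² = 15625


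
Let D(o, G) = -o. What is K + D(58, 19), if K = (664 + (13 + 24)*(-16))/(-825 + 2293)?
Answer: -21268/367 ≈ -57.951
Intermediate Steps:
K = 18/367 (K = (664 + 37*(-16))/1468 = (664 - 592)*(1/1468) = 72*(1/1468) = 18/367 ≈ 0.049046)
K + D(58, 19) = 18/367 - 1*58 = 18/367 - 58 = -21268/367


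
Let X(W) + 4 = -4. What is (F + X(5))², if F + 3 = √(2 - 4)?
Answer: (11 - I*√2)² ≈ 119.0 - 31.113*I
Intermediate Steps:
X(W) = -8 (X(W) = -4 - 4 = -8)
F = -3 + I*√2 (F = -3 + √(2 - 4) = -3 + √(-2) = -3 + I*√2 ≈ -3.0 + 1.4142*I)
(F + X(5))² = ((-3 + I*√2) - 8)² = (-11 + I*√2)²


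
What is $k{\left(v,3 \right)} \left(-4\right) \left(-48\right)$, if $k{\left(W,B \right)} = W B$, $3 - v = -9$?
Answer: $6912$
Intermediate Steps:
$v = 12$ ($v = 3 - -9 = 3 + 9 = 12$)
$k{\left(W,B \right)} = B W$
$k{\left(v,3 \right)} \left(-4\right) \left(-48\right) = 3 \cdot 12 \left(-4\right) \left(-48\right) = 36 \left(-4\right) \left(-48\right) = \left(-144\right) \left(-48\right) = 6912$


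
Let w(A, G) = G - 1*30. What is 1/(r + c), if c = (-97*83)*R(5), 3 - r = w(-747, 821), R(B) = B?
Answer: -1/41043 ≈ -2.4365e-5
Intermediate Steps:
w(A, G) = -30 + G (w(A, G) = G - 30 = -30 + G)
r = -788 (r = 3 - (-30 + 821) = 3 - 1*791 = 3 - 791 = -788)
c = -40255 (c = -97*83*5 = -8051*5 = -40255)
1/(r + c) = 1/(-788 - 40255) = 1/(-41043) = -1/41043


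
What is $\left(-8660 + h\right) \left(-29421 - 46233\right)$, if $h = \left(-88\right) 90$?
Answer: $1254343320$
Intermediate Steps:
$h = -7920$
$\left(-8660 + h\right) \left(-29421 - 46233\right) = \left(-8660 - 7920\right) \left(-29421 - 46233\right) = \left(-16580\right) \left(-75654\right) = 1254343320$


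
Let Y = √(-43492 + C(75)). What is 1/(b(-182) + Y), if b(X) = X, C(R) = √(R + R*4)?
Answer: -1/(182 - I*√(43492 - 5*√15)) ≈ -0.0023761 - 0.0027221*I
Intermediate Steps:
C(R) = √5*√R (C(R) = √(R + 4*R) = √(5*R) = √5*√R)
Y = √(-43492 + 5*√15) (Y = √(-43492 + √5*√75) = √(-43492 + √5*(5*√3)) = √(-43492 + 5*√15) ≈ 208.5*I)
1/(b(-182) + Y) = 1/(-182 + √(-43492 + 5*√15))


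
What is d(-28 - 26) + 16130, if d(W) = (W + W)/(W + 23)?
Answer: 500138/31 ≈ 16133.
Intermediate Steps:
d(W) = 2*W/(23 + W) (d(W) = (2*W)/(23 + W) = 2*W/(23 + W))
d(-28 - 26) + 16130 = 2*(-28 - 26)/(23 + (-28 - 26)) + 16130 = 2*(-54)/(23 - 54) + 16130 = 2*(-54)/(-31) + 16130 = 2*(-54)*(-1/31) + 16130 = 108/31 + 16130 = 500138/31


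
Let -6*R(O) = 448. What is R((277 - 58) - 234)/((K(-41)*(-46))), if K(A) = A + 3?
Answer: -56/1311 ≈ -0.042715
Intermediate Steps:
K(A) = 3 + A
R(O) = -224/3 (R(O) = -1/6*448 = -224/3)
R((277 - 58) - 234)/((K(-41)*(-46))) = -224*(-1/(46*(3 - 41)))/3 = -224/(3*((-38*(-46)))) = -224/3/1748 = -224/3*1/1748 = -56/1311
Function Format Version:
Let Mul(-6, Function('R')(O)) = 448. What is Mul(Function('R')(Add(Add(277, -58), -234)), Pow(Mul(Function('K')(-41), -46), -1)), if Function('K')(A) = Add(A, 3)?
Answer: Rational(-56, 1311) ≈ -0.042715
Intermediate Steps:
Function('K')(A) = Add(3, A)
Function('R')(O) = Rational(-224, 3) (Function('R')(O) = Mul(Rational(-1, 6), 448) = Rational(-224, 3))
Mul(Function('R')(Add(Add(277, -58), -234)), Pow(Mul(Function('K')(-41), -46), -1)) = Mul(Rational(-224, 3), Pow(Mul(Add(3, -41), -46), -1)) = Mul(Rational(-224, 3), Pow(Mul(-38, -46), -1)) = Mul(Rational(-224, 3), Pow(1748, -1)) = Mul(Rational(-224, 3), Rational(1, 1748)) = Rational(-56, 1311)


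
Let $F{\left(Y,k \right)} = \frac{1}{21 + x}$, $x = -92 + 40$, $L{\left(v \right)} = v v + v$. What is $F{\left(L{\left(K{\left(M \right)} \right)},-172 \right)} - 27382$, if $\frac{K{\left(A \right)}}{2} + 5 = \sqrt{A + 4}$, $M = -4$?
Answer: $- \frac{848843}{31} \approx -27382.0$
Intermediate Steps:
$K{\left(A \right)} = -10 + 2 \sqrt{4 + A}$ ($K{\left(A \right)} = -10 + 2 \sqrt{A + 4} = -10 + 2 \sqrt{4 + A}$)
$L{\left(v \right)} = v + v^{2}$ ($L{\left(v \right)} = v^{2} + v = v + v^{2}$)
$x = -52$
$F{\left(Y,k \right)} = - \frac{1}{31}$ ($F{\left(Y,k \right)} = \frac{1}{21 - 52} = \frac{1}{-31} = - \frac{1}{31}$)
$F{\left(L{\left(K{\left(M \right)} \right)},-172 \right)} - 27382 = - \frac{1}{31} - 27382 = - \frac{848843}{31}$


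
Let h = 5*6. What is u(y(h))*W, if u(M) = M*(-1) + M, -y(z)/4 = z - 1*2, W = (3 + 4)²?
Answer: 0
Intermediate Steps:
W = 49 (W = 7² = 49)
h = 30
y(z) = 8 - 4*z (y(z) = -4*(z - 1*2) = -4*(z - 2) = -4*(-2 + z) = 8 - 4*z)
u(M) = 0 (u(M) = -M + M = 0)
u(y(h))*W = 0*49 = 0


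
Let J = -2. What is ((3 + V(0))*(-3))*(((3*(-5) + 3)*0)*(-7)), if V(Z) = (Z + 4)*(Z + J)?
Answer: 0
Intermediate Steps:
V(Z) = (-2 + Z)*(4 + Z) (V(Z) = (Z + 4)*(Z - 2) = (4 + Z)*(-2 + Z) = (-2 + Z)*(4 + Z))
((3 + V(0))*(-3))*(((3*(-5) + 3)*0)*(-7)) = ((3 + (-8 + 0**2 + 2*0))*(-3))*(((3*(-5) + 3)*0)*(-7)) = ((3 + (-8 + 0 + 0))*(-3))*(((-15 + 3)*0)*(-7)) = ((3 - 8)*(-3))*(-12*0*(-7)) = (-5*(-3))*(0*(-7)) = 15*0 = 0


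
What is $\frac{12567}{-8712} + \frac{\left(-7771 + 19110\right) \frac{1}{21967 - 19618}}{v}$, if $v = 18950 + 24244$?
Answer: $- \frac{106195489}{73625112} \approx -1.4424$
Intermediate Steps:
$v = 43194$
$\frac{12567}{-8712} + \frac{\left(-7771 + 19110\right) \frac{1}{21967 - 19618}}{v} = \frac{12567}{-8712} + \frac{\left(-7771 + 19110\right) \frac{1}{21967 - 19618}}{43194} = 12567 \left(- \frac{1}{8712}\right) + \frac{11339}{2349} \cdot \frac{1}{43194} = - \frac{4189}{2904} + 11339 \cdot \frac{1}{2349} \cdot \frac{1}{43194} = - \frac{4189}{2904} + \frac{391}{81} \cdot \frac{1}{43194} = - \frac{4189}{2904} + \frac{17}{152118} = - \frac{106195489}{73625112}$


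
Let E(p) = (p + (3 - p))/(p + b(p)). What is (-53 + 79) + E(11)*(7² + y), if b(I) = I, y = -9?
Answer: 346/11 ≈ 31.455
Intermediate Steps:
E(p) = 3/(2*p) (E(p) = (p + (3 - p))/(p + p) = 3/((2*p)) = 3*(1/(2*p)) = 3/(2*p))
(-53 + 79) + E(11)*(7² + y) = (-53 + 79) + ((3/2)/11)*(7² - 9) = 26 + ((3/2)*(1/11))*(49 - 9) = 26 + (3/22)*40 = 26 + 60/11 = 346/11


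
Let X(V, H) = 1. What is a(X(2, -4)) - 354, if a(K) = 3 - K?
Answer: -352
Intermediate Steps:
a(X(2, -4)) - 354 = (3 - 1*1) - 354 = (3 - 1) - 354 = 2 - 354 = -352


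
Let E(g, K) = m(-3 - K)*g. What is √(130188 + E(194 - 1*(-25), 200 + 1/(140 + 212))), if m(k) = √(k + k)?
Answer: √(63010992 + 2409*I*√786027)/22 ≈ 360.87 + 6.1141*I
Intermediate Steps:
m(k) = √2*√k (m(k) = √(2*k) = √2*√k)
E(g, K) = g*√2*√(-3 - K) (E(g, K) = (√2*√(-3 - K))*g = g*√2*√(-3 - K))
√(130188 + E(194 - 1*(-25), 200 + 1/(140 + 212))) = √(130188 + (194 - 1*(-25))*√(-6 - 2*(200 + 1/(140 + 212)))) = √(130188 + (194 + 25)*√(-6 - 2*(200 + 1/352))) = √(130188 + 219*√(-6 - 2*(200 + 1/352))) = √(130188 + 219*√(-6 - 2*70401/352)) = √(130188 + 219*√(-6 - 70401/176)) = √(130188 + 219*√(-71457/176)) = √(130188 + 219*(I*√786027/44)) = √(130188 + 219*I*√786027/44)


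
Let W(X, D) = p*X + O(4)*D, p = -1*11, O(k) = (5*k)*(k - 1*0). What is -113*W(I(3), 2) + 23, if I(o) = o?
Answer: -14328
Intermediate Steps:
O(k) = 5*k² (O(k) = (5*k)*(k + 0) = (5*k)*k = 5*k²)
p = -11
W(X, D) = -11*X + 80*D (W(X, D) = -11*X + (5*4²)*D = -11*X + (5*16)*D = -11*X + 80*D)
-113*W(I(3), 2) + 23 = -113*(-11*3 + 80*2) + 23 = -113*(-33 + 160) + 23 = -113*127 + 23 = -14351 + 23 = -14328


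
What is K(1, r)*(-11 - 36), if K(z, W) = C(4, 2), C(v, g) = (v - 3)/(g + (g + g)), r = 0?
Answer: -47/6 ≈ -7.8333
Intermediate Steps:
C(v, g) = (-3 + v)/(3*g) (C(v, g) = (-3 + v)/(g + 2*g) = (-3 + v)/((3*g)) = (-3 + v)*(1/(3*g)) = (-3 + v)/(3*g))
K(z, W) = ⅙ (K(z, W) = (⅓)*(-3 + 4)/2 = (⅓)*(½)*1 = ⅙)
K(1, r)*(-11 - 36) = (-11 - 36)/6 = (⅙)*(-47) = -47/6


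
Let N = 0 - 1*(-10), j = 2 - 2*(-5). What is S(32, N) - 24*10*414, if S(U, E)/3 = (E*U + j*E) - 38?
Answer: -98154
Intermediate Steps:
j = 12 (j = 2 + 10 = 12)
N = 10 (N = 0 + 10 = 10)
S(U, E) = -114 + 36*E + 3*E*U (S(U, E) = 3*((E*U + 12*E) - 38) = 3*((12*E + E*U) - 38) = 3*(-38 + 12*E + E*U) = -114 + 36*E + 3*E*U)
S(32, N) - 24*10*414 = (-114 + 36*10 + 3*10*32) - 24*10*414 = (-114 + 360 + 960) - 240*414 = 1206 - 99360 = -98154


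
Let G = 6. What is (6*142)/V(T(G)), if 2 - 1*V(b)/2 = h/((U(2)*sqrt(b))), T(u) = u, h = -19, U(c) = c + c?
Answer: 81792/23 - 32376*sqrt(6)/23 ≈ 108.14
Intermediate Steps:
U(c) = 2*c
V(b) = 4 + 19/(2*sqrt(b)) (V(b) = 4 - (-38)/((2*2)*sqrt(b)) = 4 - (-38)/(4*sqrt(b)) = 4 - (-38)*1/(4*sqrt(b)) = 4 - (-19)/(2*sqrt(b)) = 4 + 19/(2*sqrt(b)))
(6*142)/V(T(G)) = (6*142)/(4 + 19/(2*sqrt(6))) = 852/(4 + 19*(sqrt(6)/6)/2) = 852/(4 + 19*sqrt(6)/12)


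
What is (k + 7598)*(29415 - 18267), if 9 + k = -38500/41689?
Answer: 3526550750508/41689 ≈ 8.4592e+7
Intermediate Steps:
k = -413701/41689 (k = -9 - 38500/41689 = -413701/41689 ≈ -9.9235)
(k + 7598)*(29415 - 18267) = (-413701/41689 + 7598)*(29415 - 18267) = (316339321/41689)*11148 = 3526550750508/41689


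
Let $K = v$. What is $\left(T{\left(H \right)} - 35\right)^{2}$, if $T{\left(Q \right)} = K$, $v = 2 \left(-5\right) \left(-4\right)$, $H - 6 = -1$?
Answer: $25$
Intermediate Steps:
$H = 5$ ($H = 6 - 1 = 5$)
$v = 40$ ($v = \left(-10\right) \left(-4\right) = 40$)
$K = 40$
$T{\left(Q \right)} = 40$
$\left(T{\left(H \right)} - 35\right)^{2} = \left(40 - 35\right)^{2} = 5^{2} = 25$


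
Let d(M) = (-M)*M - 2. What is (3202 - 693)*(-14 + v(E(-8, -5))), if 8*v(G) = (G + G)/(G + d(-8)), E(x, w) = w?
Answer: -9963239/284 ≈ -35082.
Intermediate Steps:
d(M) = -2 - M² (d(M) = -M² - 2 = -2 - M²)
v(G) = G/(4*(-66 + G)) (v(G) = ((G + G)/(G + (-2 - 1*(-8)²)))/8 = ((2*G)/(G + (-2 - 1*64)))/8 = ((2*G)/(G + (-2 - 64)))/8 = ((2*G)/(G - 66))/8 = ((2*G)/(-66 + G))/8 = (2*G/(-66 + G))/8 = G/(4*(-66 + G)))
(3202 - 693)*(-14 + v(E(-8, -5))) = (3202 - 693)*(-14 + (¼)*(-5)/(-66 - 5)) = 2509*(-14 + (¼)*(-5)/(-71)) = 2509*(-14 + (¼)*(-5)*(-1/71)) = 2509*(-14 + 5/284) = 2509*(-3971/284) = -9963239/284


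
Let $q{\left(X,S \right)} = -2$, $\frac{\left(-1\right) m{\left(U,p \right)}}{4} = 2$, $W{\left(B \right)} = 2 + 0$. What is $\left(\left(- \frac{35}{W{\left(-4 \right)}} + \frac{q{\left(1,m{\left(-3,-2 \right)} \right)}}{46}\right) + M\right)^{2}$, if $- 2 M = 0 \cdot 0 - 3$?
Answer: $\frac{136161}{529} \approx 257.39$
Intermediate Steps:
$W{\left(B \right)} = 2$
$m{\left(U,p \right)} = -8$ ($m{\left(U,p \right)} = \left(-4\right) 2 = -8$)
$M = \frac{3}{2}$ ($M = - \frac{0 \cdot 0 - 3}{2} = - \frac{0 - 3}{2} = \left(- \frac{1}{2}\right) \left(-3\right) = \frac{3}{2} \approx 1.5$)
$\left(\left(- \frac{35}{W{\left(-4 \right)}} + \frac{q{\left(1,m{\left(-3,-2 \right)} \right)}}{46}\right) + M\right)^{2} = \left(\left(- \frac{35}{2} - \frac{2}{46}\right) + \frac{3}{2}\right)^{2} = \left(\left(\left(-35\right) \frac{1}{2} - \frac{1}{23}\right) + \frac{3}{2}\right)^{2} = \left(\left(- \frac{35}{2} - \frac{1}{23}\right) + \frac{3}{2}\right)^{2} = \left(- \frac{807}{46} + \frac{3}{2}\right)^{2} = \left(- \frac{369}{23}\right)^{2} = \frac{136161}{529}$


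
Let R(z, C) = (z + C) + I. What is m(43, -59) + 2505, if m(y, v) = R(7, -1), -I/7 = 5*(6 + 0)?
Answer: 2301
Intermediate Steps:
I = -210 (I = -35*(6 + 0) = -35*6 = -7*30 = -210)
R(z, C) = -210 + C + z (R(z, C) = (z + C) - 210 = (C + z) - 210 = -210 + C + z)
m(y, v) = -204 (m(y, v) = -210 - 1 + 7 = -204)
m(43, -59) + 2505 = -204 + 2505 = 2301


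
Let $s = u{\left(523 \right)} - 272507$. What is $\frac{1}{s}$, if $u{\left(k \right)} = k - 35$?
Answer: $- \frac{1}{272019} \approx -3.6762 \cdot 10^{-6}$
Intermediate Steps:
$u{\left(k \right)} = -35 + k$
$s = -272019$ ($s = \left(-35 + 523\right) - 272507 = 488 - 272507 = -272019$)
$\frac{1}{s} = \frac{1}{-272019} = - \frac{1}{272019}$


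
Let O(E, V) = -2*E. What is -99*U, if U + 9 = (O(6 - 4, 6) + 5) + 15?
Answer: -693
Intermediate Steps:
U = 7 (U = -9 + ((-2*(6 - 4) + 5) + 15) = -9 + ((-2*2 + 5) + 15) = -9 + ((-4 + 5) + 15) = -9 + (1 + 15) = -9 + 16 = 7)
-99*U = -99*7 = -693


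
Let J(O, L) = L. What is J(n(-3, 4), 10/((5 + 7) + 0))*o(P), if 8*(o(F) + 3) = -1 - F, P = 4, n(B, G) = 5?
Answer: -145/48 ≈ -3.0208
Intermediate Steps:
o(F) = -25/8 - F/8 (o(F) = -3 + (-1 - F)/8 = -3 + (-⅛ - F/8) = -25/8 - F/8)
J(n(-3, 4), 10/((5 + 7) + 0))*o(P) = (10/((5 + 7) + 0))*(-25/8 - ⅛*4) = (10/(12 + 0))*(-25/8 - ½) = (10/12)*(-29/8) = (10*(1/12))*(-29/8) = (⅚)*(-29/8) = -145/48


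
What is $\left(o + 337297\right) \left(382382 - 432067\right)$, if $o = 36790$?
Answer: $-18586512595$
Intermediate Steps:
$\left(o + 337297\right) \left(382382 - 432067\right) = \left(36790 + 337297\right) \left(382382 - 432067\right) = 374087 \left(-49685\right) = -18586512595$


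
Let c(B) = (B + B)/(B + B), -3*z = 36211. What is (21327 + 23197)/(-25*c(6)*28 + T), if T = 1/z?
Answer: -1612258564/25347703 ≈ -63.606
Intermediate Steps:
z = -36211/3 (z = -⅓*36211 = -36211/3 ≈ -12070.)
c(B) = 1 (c(B) = (2*B)/((2*B)) = (2*B)*(1/(2*B)) = 1)
T = -3/36211 (T = 1/(-36211/3) = -3/36211 ≈ -8.2848e-5)
(21327 + 23197)/(-25*c(6)*28 + T) = (21327 + 23197)/(-25*1*28 - 3/36211) = 44524/(-25*28 - 3/36211) = 44524/(-700 - 3/36211) = 44524/(-25347703/36211) = 44524*(-36211/25347703) = -1612258564/25347703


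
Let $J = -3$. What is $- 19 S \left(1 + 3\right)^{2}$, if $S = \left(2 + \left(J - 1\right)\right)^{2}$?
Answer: $-1216$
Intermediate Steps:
$S = 4$ ($S = \left(2 - 4\right)^{2} = \left(-2\right)^{2} = 4$)
$- 19 S \left(1 + 3\right)^{2} = \left(-19\right) 4 \left(1 + 3\right)^{2} = - 76 \cdot 4^{2} = \left(-76\right) 16 = -1216$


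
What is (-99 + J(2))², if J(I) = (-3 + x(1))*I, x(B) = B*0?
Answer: 11025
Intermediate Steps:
x(B) = 0
J(I) = -3*I (J(I) = (-3 + 0)*I = -3*I)
(-99 + J(2))² = (-99 - 3*2)² = (-99 - 6)² = (-105)² = 11025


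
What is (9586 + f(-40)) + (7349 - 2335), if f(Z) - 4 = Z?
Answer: 14564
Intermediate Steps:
f(Z) = 4 + Z
(9586 + f(-40)) + (7349 - 2335) = (9586 + (4 - 40)) + (7349 - 2335) = (9586 - 36) + 5014 = 9550 + 5014 = 14564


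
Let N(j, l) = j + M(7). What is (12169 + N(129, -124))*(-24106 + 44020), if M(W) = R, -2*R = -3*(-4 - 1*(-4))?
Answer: 244902372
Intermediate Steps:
R = 0 (R = -(-3)*(-4 - 1*(-4))/2 = -(-3)*(-4 + 4)/2 = -(-3)*0/2 = -1/2*0 = 0)
M(W) = 0
N(j, l) = j (N(j, l) = j + 0 = j)
(12169 + N(129, -124))*(-24106 + 44020) = (12169 + 129)*(-24106 + 44020) = 12298*19914 = 244902372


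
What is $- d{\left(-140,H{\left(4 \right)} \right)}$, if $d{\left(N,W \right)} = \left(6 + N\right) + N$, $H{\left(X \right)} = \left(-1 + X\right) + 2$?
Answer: $274$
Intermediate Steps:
$H{\left(X \right)} = 1 + X$
$d{\left(N,W \right)} = 6 + 2 N$
$- d{\left(-140,H{\left(4 \right)} \right)} = - (6 + 2 \left(-140\right)) = - (6 - 280) = \left(-1\right) \left(-274\right) = 274$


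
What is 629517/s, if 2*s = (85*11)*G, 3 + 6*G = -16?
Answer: -7554204/17765 ≈ -425.23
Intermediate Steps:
G = -19/6 (G = -½ + (⅙)*(-16) = -½ - 8/3 = -19/6 ≈ -3.1667)
s = -17765/12 (s = ((85*11)*(-19/6))/2 = (935*(-19/6))/2 = (½)*(-17765/6) = -17765/12 ≈ -1480.4)
629517/s = 629517/(-17765/12) = 629517*(-12/17765) = -7554204/17765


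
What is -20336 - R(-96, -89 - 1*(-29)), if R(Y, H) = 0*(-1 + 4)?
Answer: -20336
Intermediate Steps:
R(Y, H) = 0 (R(Y, H) = 0*3 = 0)
-20336 - R(-96, -89 - 1*(-29)) = -20336 - 1*0 = -20336 + 0 = -20336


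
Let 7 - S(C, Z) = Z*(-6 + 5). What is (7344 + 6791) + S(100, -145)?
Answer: 13997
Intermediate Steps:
S(C, Z) = 7 + Z (S(C, Z) = 7 - Z*(-6 + 5) = 7 - Z*(-1) = 7 - (-1)*Z = 7 + Z)
(7344 + 6791) + S(100, -145) = (7344 + 6791) + (7 - 145) = 14135 - 138 = 13997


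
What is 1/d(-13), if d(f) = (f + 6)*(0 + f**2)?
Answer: -1/1183 ≈ -0.00084531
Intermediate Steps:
d(f) = f**2*(6 + f) (d(f) = (6 + f)*f**2 = f**2*(6 + f))
1/d(-13) = 1/((-13)**2*(6 - 13)) = 1/(169*(-7)) = 1/(-1183) = -1/1183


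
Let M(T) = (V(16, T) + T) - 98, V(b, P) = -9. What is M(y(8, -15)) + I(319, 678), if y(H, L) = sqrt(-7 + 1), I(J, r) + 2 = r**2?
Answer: 459575 + I*sqrt(6) ≈ 4.5958e+5 + 2.4495*I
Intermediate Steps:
I(J, r) = -2 + r**2
y(H, L) = I*sqrt(6) (y(H, L) = sqrt(-6) = I*sqrt(6))
M(T) = -107 + T (M(T) = (-9 + T) - 98 = -107 + T)
M(y(8, -15)) + I(319, 678) = (-107 + I*sqrt(6)) + (-2 + 678**2) = (-107 + I*sqrt(6)) + (-2 + 459684) = (-107 + I*sqrt(6)) + 459682 = 459575 + I*sqrt(6)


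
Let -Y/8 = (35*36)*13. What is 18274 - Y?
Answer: 149314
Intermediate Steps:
Y = -131040 (Y = -8*35*36*13 = -10080*13 = -8*16380 = -131040)
18274 - Y = 18274 - 1*(-131040) = 18274 + 131040 = 149314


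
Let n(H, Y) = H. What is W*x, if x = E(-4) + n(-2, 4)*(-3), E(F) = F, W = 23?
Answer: 46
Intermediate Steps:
x = 2 (x = -4 - 2*(-3) = -4 + 6 = 2)
W*x = 23*2 = 46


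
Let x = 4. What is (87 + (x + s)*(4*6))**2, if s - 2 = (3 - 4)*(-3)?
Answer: 91809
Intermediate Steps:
s = 5 (s = 2 + (3 - 4)*(-3) = 2 - 1*(-3) = 2 + 3 = 5)
(87 + (x + s)*(4*6))**2 = (87 + (4 + 5)*(4*6))**2 = (87 + 9*24)**2 = (87 + 216)**2 = 303**2 = 91809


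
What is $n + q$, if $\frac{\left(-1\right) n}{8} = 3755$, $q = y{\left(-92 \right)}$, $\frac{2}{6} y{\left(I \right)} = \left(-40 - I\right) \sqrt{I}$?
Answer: $-30040 + 312 i \sqrt{23} \approx -30040.0 + 1496.3 i$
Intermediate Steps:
$y{\left(I \right)} = 3 \sqrt{I} \left(-40 - I\right)$ ($y{\left(I \right)} = 3 \left(-40 - I\right) \sqrt{I} = 3 \sqrt{I} \left(-40 - I\right)$)
$q = 312 i \sqrt{23}$ ($q = 3 \sqrt{-92} \left(-40 - -92\right) = 3 \cdot 2 i \sqrt{23} \left(-40 + 92\right) = 3 \cdot 2 i \sqrt{23} \cdot 52 = 312 i \sqrt{23} \approx 1496.3 i$)
$n = -30040$ ($n = \left(-8\right) 3755 = -30040$)
$n + q = -30040 + 312 i \sqrt{23}$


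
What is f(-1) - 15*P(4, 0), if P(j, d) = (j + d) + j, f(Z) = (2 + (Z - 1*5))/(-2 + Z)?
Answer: -356/3 ≈ -118.67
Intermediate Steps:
f(Z) = (-3 + Z)/(-2 + Z) (f(Z) = (2 + (Z - 5))/(-2 + Z) = (2 + (-5 + Z))/(-2 + Z) = (-3 + Z)/(-2 + Z))
P(j, d) = d + 2*j (P(j, d) = (d + j) + j = d + 2*j)
f(-1) - 15*P(4, 0) = (-3 - 1)/(-2 - 1) - 15*(0 + 2*4) = -4/(-3) - 15*(0 + 8) = -⅓*(-4) - 15*8 = 4/3 - 120 = -356/3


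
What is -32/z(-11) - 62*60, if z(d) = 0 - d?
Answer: -40952/11 ≈ -3722.9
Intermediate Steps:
z(d) = -d
-32/z(-11) - 62*60 = -32/((-1*(-11))) - 62*60 = -32/11 - 3720 = -40952/11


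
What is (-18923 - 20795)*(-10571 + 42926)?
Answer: -1285075890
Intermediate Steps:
(-18923 - 20795)*(-10571 + 42926) = -39718*32355 = -1285075890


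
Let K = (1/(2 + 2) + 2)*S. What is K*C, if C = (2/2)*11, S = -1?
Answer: -99/4 ≈ -24.750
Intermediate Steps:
K = -9/4 (K = (1/(2 + 2) + 2)*(-1) = (1/4 + 2)*(-1) = (¼ + 2)*(-1) = (9/4)*(-1) = -9/4 ≈ -2.2500)
C = 11 (C = (2*(½))*11 = 1*11 = 11)
K*C = -9/4*11 = -99/4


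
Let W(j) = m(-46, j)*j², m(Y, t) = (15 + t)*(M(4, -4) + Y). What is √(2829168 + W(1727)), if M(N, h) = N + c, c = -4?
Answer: 2*I*√59748296165 ≈ 4.8887e+5*I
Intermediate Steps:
M(N, h) = -4 + N (M(N, h) = N - 4 = -4 + N)
m(Y, t) = Y*(15 + t) (m(Y, t) = (15 + t)*((-4 + 4) + Y) = (15 + t)*(0 + Y) = (15 + t)*Y = Y*(15 + t))
W(j) = j²*(-690 - 46*j) (W(j) = (-46*(15 + j))*j² = (-690 - 46*j)*j² = j²*(-690 - 46*j))
√(2829168 + W(1727)) = √(2829168 + 46*1727²*(-15 - 1*1727)) = √(2829168 + 46*2982529*(-15 - 1727)) = √(2829168 + 46*2982529*(-1742)) = √(2829168 - 238996013828) = √(-238993184660) = 2*I*√59748296165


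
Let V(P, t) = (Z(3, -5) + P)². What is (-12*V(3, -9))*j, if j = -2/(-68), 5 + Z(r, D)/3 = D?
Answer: -4374/17 ≈ -257.29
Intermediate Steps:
Z(r, D) = -15 + 3*D
V(P, t) = (-30 + P)² (V(P, t) = ((-15 + 3*(-5)) + P)² = ((-15 - 15) + P)² = (-30 + P)²)
j = 1/34 (j = -2*(-1/68) = 1/34 ≈ 0.029412)
(-12*V(3, -9))*j = -12*(-30 + 3)²*(1/34) = -12*(-27)²*(1/34) = -12*729*(1/34) = -8748*1/34 = -4374/17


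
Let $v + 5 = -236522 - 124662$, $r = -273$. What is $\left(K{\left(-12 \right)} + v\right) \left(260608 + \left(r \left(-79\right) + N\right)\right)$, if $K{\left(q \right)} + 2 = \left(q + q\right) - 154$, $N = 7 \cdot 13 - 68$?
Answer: $-101977609062$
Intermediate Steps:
$N = 23$ ($N = 91 - 68 = 23$)
$K{\left(q \right)} = -156 + 2 q$ ($K{\left(q \right)} = -2 + \left(\left(q + q\right) - 154\right) = -2 + \left(2 q - 154\right) = -2 + \left(-154 + 2 q\right) = -156 + 2 q$)
$v = -361189$ ($v = -5 - 361184 = -361189$)
$\left(K{\left(-12 \right)} + v\right) \left(260608 + \left(r \left(-79\right) + N\right)\right) = \left(\left(-156 + 2 \left(-12\right)\right) - 361189\right) \left(260608 + \left(\left(-273\right) \left(-79\right) + 23\right)\right) = \left(\left(-156 - 24\right) - 361189\right) \left(260608 + \left(21567 + 23\right)\right) = \left(-180 - 361189\right) \left(260608 + 21590\right) = \left(-361369\right) 282198 = -101977609062$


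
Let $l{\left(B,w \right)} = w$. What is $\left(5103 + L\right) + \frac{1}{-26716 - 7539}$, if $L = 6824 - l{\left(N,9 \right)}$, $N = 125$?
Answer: $\frac{408251089}{34255} \approx 11918.0$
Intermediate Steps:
$L = 6815$ ($L = 6824 - 9 = 6815$)
$\left(5103 + L\right) + \frac{1}{-26716 - 7539} = \left(5103 + 6815\right) + \frac{1}{-26716 - 7539} = 11918 + \frac{1}{-34255} = 11918 - \frac{1}{34255} = \frac{408251089}{34255}$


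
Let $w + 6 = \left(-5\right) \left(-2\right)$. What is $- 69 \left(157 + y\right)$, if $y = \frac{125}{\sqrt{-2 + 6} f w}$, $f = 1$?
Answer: $- \frac{95289}{8} \approx -11911.0$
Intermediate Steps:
$w = 4$ ($w = -6 - -10 = -6 + 10 = 4$)
$y = \frac{125}{8}$ ($y = \frac{125}{\sqrt{-2 + 6} \cdot 1 \cdot 4} = \frac{125}{\sqrt{4} \cdot 1 \cdot 4} = \frac{125}{2 \cdot 1 \cdot 4} = \frac{125}{2 \cdot 4} = \frac{125}{8} \approx 15.625$)
$- 69 \left(157 + y\right) = - 69 \left(157 + \frac{125}{8}\right) = \left(-69\right) \frac{1381}{8} = - \frac{95289}{8}$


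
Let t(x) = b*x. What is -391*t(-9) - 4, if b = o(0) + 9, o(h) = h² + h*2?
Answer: 31667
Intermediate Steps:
o(h) = h² + 2*h
b = 9 (b = 0*(2 + 0) + 9 = 0*2 + 9 = 0 + 9 = 9)
t(x) = 9*x
-391*t(-9) - 4 = -3519*(-9) - 4 = -391*(-81) - 4 = 31671 - 4 = 31667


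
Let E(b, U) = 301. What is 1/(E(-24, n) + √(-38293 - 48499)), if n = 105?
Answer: 301/177393 - 2*I*√21698/177393 ≈ 0.0016968 - 0.0016607*I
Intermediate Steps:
1/(E(-24, n) + √(-38293 - 48499)) = 1/(301 + √(-38293 - 48499)) = 1/(301 + √(-86792)) = 1/(301 + 2*I*√21698)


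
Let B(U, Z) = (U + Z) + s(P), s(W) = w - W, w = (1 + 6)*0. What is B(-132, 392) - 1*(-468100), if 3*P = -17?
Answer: 1405097/3 ≈ 4.6837e+5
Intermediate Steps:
P = -17/3 (P = (⅓)*(-17) = -17/3 ≈ -5.6667)
w = 0 (w = 7*0 = 0)
s(W) = -W (s(W) = 0 - W = -W)
B(U, Z) = 17/3 + U + Z (B(U, Z) = (U + Z) - 1*(-17/3) = (U + Z) + 17/3 = 17/3 + U + Z)
B(-132, 392) - 1*(-468100) = (17/3 - 132 + 392) - 1*(-468100) = 797/3 + 468100 = 1405097/3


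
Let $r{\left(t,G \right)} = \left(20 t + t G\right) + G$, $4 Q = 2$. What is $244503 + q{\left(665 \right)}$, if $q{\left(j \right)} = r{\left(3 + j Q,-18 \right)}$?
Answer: $245156$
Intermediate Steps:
$Q = \frac{1}{2}$ ($Q = \frac{1}{4} \cdot 2 = \frac{1}{2} \approx 0.5$)
$r{\left(t,G \right)} = G + 20 t + G t$ ($r{\left(t,G \right)} = \left(20 t + G t\right) + G = G + 20 t + G t$)
$q{\left(j \right)} = -12 + j$ ($q{\left(j \right)} = -18 + 20 \left(3 + j \frac{1}{2}\right) - 18 \left(3 + j \frac{1}{2}\right) = -18 + 20 \left(3 + \frac{j}{2}\right) - 18 \left(3 + \frac{j}{2}\right) = -18 + \left(60 + 10 j\right) - \left(54 + 9 j\right) = -12 + j$)
$244503 + q{\left(665 \right)} = 244503 + \left(-12 + 665\right) = 244503 + 653 = 245156$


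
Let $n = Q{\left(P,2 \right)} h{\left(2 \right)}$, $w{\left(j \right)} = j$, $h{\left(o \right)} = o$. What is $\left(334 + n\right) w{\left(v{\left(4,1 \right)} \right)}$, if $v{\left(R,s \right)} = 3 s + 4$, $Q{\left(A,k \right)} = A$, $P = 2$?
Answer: $2366$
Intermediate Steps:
$v{\left(R,s \right)} = 4 + 3 s$
$n = 4$ ($n = 2 \cdot 2 = 4$)
$\left(334 + n\right) w{\left(v{\left(4,1 \right)} \right)} = \left(334 + 4\right) \left(4 + 3 \cdot 1\right) = 338 \left(4 + 3\right) = 338 \cdot 7 = 2366$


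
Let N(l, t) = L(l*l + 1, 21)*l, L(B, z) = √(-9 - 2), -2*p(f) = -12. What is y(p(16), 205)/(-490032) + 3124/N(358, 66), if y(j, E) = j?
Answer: -1/81672 - 142*I*√11/179 ≈ -1.2244e-5 - 2.6311*I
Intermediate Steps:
p(f) = 6 (p(f) = -½*(-12) = 6)
L(B, z) = I*√11 (L(B, z) = √(-11) = I*√11)
N(l, t) = I*l*√11 (N(l, t) = (I*√11)*l = I*l*√11)
y(p(16), 205)/(-490032) + 3124/N(358, 66) = 6/(-490032) + 3124/((I*358*√11)) = 6*(-1/490032) + 3124/((358*I*√11)) = -1/81672 + 3124*(-I*√11/3938) = -1/81672 - 142*I*√11/179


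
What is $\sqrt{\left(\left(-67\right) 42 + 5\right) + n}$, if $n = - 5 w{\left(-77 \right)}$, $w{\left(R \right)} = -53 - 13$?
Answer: $i \sqrt{2479} \approx 49.79 i$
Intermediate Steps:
$w{\left(R \right)} = -66$
$n = 330$ ($n = \left(-5\right) \left(-66\right) = 330$)
$\sqrt{\left(\left(-67\right) 42 + 5\right) + n} = \sqrt{\left(\left(-67\right) 42 + 5\right) + 330} = \sqrt{\left(-2814 + 5\right) + 330} = \sqrt{-2809 + 330} = \sqrt{-2479} = i \sqrt{2479}$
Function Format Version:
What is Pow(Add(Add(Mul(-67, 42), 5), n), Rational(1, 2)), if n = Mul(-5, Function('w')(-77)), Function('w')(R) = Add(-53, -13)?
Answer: Mul(I, Pow(2479, Rational(1, 2))) ≈ Mul(49.790, I)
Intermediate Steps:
Function('w')(R) = -66
n = 330 (n = Mul(-5, -66) = 330)
Pow(Add(Add(Mul(-67, 42), 5), n), Rational(1, 2)) = Pow(Add(Add(Mul(-67, 42), 5), 330), Rational(1, 2)) = Pow(Add(Add(-2814, 5), 330), Rational(1, 2)) = Pow(Add(-2809, 330), Rational(1, 2)) = Pow(-2479, Rational(1, 2)) = Mul(I, Pow(2479, Rational(1, 2)))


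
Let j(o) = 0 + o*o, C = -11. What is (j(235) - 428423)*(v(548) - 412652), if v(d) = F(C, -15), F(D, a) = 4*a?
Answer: 154023292976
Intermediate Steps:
v(d) = -60 (v(d) = 4*(-15) = -60)
j(o) = o² (j(o) = 0 + o² = o²)
(j(235) - 428423)*(v(548) - 412652) = (235² - 428423)*(-60 - 412652) = (55225 - 428423)*(-412712) = -373198*(-412712) = 154023292976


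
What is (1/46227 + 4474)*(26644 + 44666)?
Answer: 4916101868230/15409 ≈ 3.1904e+8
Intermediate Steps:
(1/46227 + 4474)*(26644 + 44666) = (1/46227 + 4474)*71310 = (206819599/46227)*71310 = 4916101868230/15409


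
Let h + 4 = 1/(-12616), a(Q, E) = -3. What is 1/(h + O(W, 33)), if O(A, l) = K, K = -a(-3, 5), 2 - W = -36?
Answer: -12616/12617 ≈ -0.99992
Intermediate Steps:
W = 38 (W = 2 - 1*(-36) = 2 + 36 = 38)
K = 3 (K = -1*(-3) = 3)
O(A, l) = 3
h = -50465/12616 (h = -4 + 1/(-12616) = -4 - 1/12616 = -50465/12616 ≈ -4.0001)
1/(h + O(W, 33)) = 1/(-50465/12616 + 3) = 1/(-12617/12616) = -12616/12617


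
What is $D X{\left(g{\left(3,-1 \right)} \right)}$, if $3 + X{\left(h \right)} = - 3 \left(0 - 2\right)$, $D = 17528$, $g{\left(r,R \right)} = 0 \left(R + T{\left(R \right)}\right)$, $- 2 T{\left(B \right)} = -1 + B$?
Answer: $52584$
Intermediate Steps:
$T{\left(B \right)} = \frac{1}{2} - \frac{B}{2}$ ($T{\left(B \right)} = - \frac{-1 + B}{2} = \frac{1}{2} - \frac{B}{2}$)
$g{\left(r,R \right)} = 0$ ($g{\left(r,R \right)} = 0 \left(R - \left(- \frac{1}{2} + \frac{R}{2}\right)\right) = 0 \left(\frac{1}{2} + \frac{R}{2}\right) = 0$)
$X{\left(h \right)} = 3$ ($X{\left(h \right)} = -3 - 3 \left(0 - 2\right) = -3 - -6 = -3 + 6 = 3$)
$D X{\left(g{\left(3,-1 \right)} \right)} = 17528 \cdot 3 = 52584$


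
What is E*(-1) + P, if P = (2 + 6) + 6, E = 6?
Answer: 8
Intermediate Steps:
P = 14 (P = 8 + 6 = 14)
E*(-1) + P = 6*(-1) + 14 = -6 + 14 = 8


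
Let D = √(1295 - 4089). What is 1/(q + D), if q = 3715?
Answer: 3715/13804019 - I*√2794/13804019 ≈ 0.00026912 - 3.8292e-6*I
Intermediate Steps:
D = I*√2794 (D = √(-2794) = I*√2794 ≈ 52.858*I)
1/(q + D) = 1/(3715 + I*√2794)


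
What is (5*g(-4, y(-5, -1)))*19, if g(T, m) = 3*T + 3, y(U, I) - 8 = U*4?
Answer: -855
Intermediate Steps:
y(U, I) = 8 + 4*U (y(U, I) = 8 + U*4 = 8 + 4*U)
g(T, m) = 3 + 3*T
(5*g(-4, y(-5, -1)))*19 = (5*(3 + 3*(-4)))*19 = (5*(3 - 12))*19 = (5*(-9))*19 = -45*19 = -855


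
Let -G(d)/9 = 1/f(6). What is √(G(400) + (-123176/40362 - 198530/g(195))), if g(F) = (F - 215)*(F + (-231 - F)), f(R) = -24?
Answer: I*√4161526754/9548 ≈ 6.7564*I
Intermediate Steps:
G(d) = 3/8 (G(d) = -9/(-24) = -9*(-1/24) = 3/8)
g(F) = 49665 - 231*F (g(F) = (-215 + F)*(-231) = 49665 - 231*F)
√(G(400) + (-123176/40362 - 198530/g(195))) = √(3/8 + (-123176/40362 - 198530/(49665 - 231*195))) = √(3/8 + (-123176*1/40362 - 198530/(49665 - 45045))) = √(3/8 + (-61588/20181 - 198530/4620)) = √(3/8 + (-61588/20181 - 198530*1/4620)) = √(3/8 + (-61588/20181 - 19853/462)) = √(3/8 - 6811223/147994) = √(-27022901/591976) = I*√4161526754/9548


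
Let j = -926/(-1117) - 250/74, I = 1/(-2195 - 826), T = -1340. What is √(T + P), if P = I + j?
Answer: 2*I*√5232167351044111977/124854909 ≈ 36.641*I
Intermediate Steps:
I = -1/3021 (I = 1/(-3021) = -1/3021 ≈ -0.00033102)
j = -105363/41329 (j = -926*(-1/1117) - 250*1/74 = 926/1117 - 125/37 = -105363/41329 ≈ -2.5494)
P = -318342952/124854909 (P = -1/3021 - 105363/41329 = -318342952/124854909 ≈ -2.5497)
√(T + P) = √(-1340 - 318342952/124854909) = √(-167623921012/124854909) = 2*I*√5232167351044111977/124854909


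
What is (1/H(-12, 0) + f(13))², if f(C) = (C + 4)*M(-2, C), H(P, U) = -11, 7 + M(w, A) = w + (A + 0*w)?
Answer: 558009/121 ≈ 4611.6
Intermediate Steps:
M(w, A) = -7 + A + w (M(w, A) = -7 + (w + (A + 0*w)) = -7 + (w + (A + 0)) = -7 + (w + A) = -7 + (A + w) = -7 + A + w)
f(C) = (-9 + C)*(4 + C) (f(C) = (C + 4)*(-7 + C - 2) = (4 + C)*(-9 + C) = (-9 + C)*(4 + C))
(1/H(-12, 0) + f(13))² = (1/(-11) + (-9 + 13)*(4 + 13))² = (-1/11 + 4*17)² = (-1/11 + 68)² = (747/11)² = 558009/121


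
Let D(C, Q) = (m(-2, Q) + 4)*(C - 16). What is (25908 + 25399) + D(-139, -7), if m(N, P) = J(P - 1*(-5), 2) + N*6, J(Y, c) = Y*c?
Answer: 53167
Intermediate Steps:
m(N, P) = 10 + 2*P + 6*N (m(N, P) = (P - 1*(-5))*2 + N*6 = (P + 5)*2 + 6*N = (5 + P)*2 + 6*N = (10 + 2*P) + 6*N = 10 + 2*P + 6*N)
D(C, Q) = (-16 + C)*(2 + 2*Q) (D(C, Q) = ((10 + 2*Q + 6*(-2)) + 4)*(C - 16) = ((10 + 2*Q - 12) + 4)*(-16 + C) = ((-2 + 2*Q) + 4)*(-16 + C) = (2 + 2*Q)*(-16 + C) = (-16 + C)*(2 + 2*Q))
(25908 + 25399) + D(-139, -7) = (25908 + 25399) + (-32 - 32*(-7) + 2*(-139) + 2*(-139)*(-7)) = 51307 + (-32 + 224 - 278 + 1946) = 51307 + 1860 = 53167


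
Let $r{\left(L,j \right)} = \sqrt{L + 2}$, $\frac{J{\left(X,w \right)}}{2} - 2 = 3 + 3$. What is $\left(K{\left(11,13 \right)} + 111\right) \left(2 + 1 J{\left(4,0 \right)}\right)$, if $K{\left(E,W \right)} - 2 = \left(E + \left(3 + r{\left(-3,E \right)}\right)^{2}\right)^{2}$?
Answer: $7884 + 4104 i \approx 7884.0 + 4104.0 i$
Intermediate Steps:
$J{\left(X,w \right)} = 16$ ($J{\left(X,w \right)} = 4 + 2 \left(3 + 3\right) = 4 + 2 \cdot 6 = 4 + 12 = 16$)
$r{\left(L,j \right)} = \sqrt{2 + L}$
$K{\left(E,W \right)} = 2 + \left(E + \left(3 + i\right)^{2}\right)^{2}$ ($K{\left(E,W \right)} = 2 + \left(E + \left(3 + \sqrt{2 - 3}\right)^{2}\right)^{2} = 2 + \left(E + \left(3 + \sqrt{-1}\right)^{2}\right)^{2} = 2 + \left(E + \left(3 + i\right)^{2}\right)^{2}$)
$\left(K{\left(11,13 \right)} + 111\right) \left(2 + 1 J{\left(4,0 \right)}\right) = \left(\left(2 + \left(11 + \left(3 + i\right)^{2}\right)^{2}\right) + 111\right) \left(2 + 1 \cdot 16\right) = \left(113 + \left(11 + \left(3 + i\right)^{2}\right)^{2}\right) \left(2 + 16\right) = \left(113 + \left(11 + \left(3 + i\right)^{2}\right)^{2}\right) 18 = 2034 + 18 \left(11 + \left(3 + i\right)^{2}\right)^{2}$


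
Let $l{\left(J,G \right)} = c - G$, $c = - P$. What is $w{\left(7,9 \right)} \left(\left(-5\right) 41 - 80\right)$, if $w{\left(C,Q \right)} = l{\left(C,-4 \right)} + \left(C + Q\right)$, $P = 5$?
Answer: $-4275$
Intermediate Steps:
$c = -5$ ($c = \left(-1\right) 5 = -5$)
$l{\left(J,G \right)} = -5 - G$
$w{\left(C,Q \right)} = -1 + C + Q$ ($w{\left(C,Q \right)} = \left(-5 - -4\right) + \left(C + Q\right) = \left(-5 + 4\right) + \left(C + Q\right) = -1 + \left(C + Q\right) = -1 + C + Q$)
$w{\left(7,9 \right)} \left(\left(-5\right) 41 - 80\right) = \left(-1 + 7 + 9\right) \left(\left(-5\right) 41 - 80\right) = 15 \left(-205 - 80\right) = 15 \left(-285\right) = -4275$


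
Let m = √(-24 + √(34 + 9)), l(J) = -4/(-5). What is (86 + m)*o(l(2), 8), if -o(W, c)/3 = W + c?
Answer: -11352/5 - 132*I*√(24 - √43)/5 ≈ -2270.4 - 110.26*I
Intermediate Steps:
l(J) = ⅘ (l(J) = -4*(-⅕) = ⅘)
m = √(-24 + √43) ≈ 4.1764*I
o(W, c) = -3*W - 3*c (o(W, c) = -3*(W + c) = -3*W - 3*c)
(86 + m)*o(l(2), 8) = (86 + √(-24 + √43))*(-3*⅘ - 3*8) = (86 + √(-24 + √43))*(-12/5 - 24) = (86 + √(-24 + √43))*(-132/5) = -11352/5 - 132*√(-24 + √43)/5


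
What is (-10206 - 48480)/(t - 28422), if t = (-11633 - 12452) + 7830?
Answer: 58686/44677 ≈ 1.3136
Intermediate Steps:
t = -16255 (t = -24085 + 7830 = -16255)
(-10206 - 48480)/(t - 28422) = (-10206 - 48480)/(-16255 - 28422) = -58686/(-44677) = -58686*(-1/44677) = 58686/44677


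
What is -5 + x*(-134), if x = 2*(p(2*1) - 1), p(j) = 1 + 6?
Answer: -1613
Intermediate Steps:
p(j) = 7
x = 12 (x = 2*(7 - 1) = 2*6 = 12)
-5 + x*(-134) = -5 + 12*(-134) = -5 - 1608 = -1613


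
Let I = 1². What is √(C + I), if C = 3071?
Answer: 32*√3 ≈ 55.426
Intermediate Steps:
I = 1
√(C + I) = √(3071 + 1) = √3072 = 32*√3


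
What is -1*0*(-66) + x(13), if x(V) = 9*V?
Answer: 117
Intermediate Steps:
-1*0*(-66) + x(13) = -1*0*(-66) + 9*13 = 0*(-66) + 117 = 0 + 117 = 117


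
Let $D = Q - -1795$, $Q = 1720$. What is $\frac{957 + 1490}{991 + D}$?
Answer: $\frac{2447}{4506} \approx 0.54305$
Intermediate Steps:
$D = 3515$ ($D = 1720 - -1795 = 1720 + 1795 = 3515$)
$\frac{957 + 1490}{991 + D} = \frac{957 + 1490}{991 + 3515} = \frac{2447}{4506}$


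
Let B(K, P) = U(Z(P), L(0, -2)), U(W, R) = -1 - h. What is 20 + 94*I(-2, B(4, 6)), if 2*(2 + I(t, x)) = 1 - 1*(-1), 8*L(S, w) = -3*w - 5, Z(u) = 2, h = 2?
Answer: -74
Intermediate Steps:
L(S, w) = -5/8 - 3*w/8 (L(S, w) = (-3*w - 5)/8 = (-5 - 3*w)/8 = -5/8 - 3*w/8)
U(W, R) = -3 (U(W, R) = -1 - 1*2 = -1 - 2 = -3)
B(K, P) = -3
I(t, x) = -1 (I(t, x) = -2 + (1 - 1*(-1))/2 = -2 + (1 + 1)/2 = -2 + (1/2)*2 = -2 + 1 = -1)
20 + 94*I(-2, B(4, 6)) = 20 + 94*(-1) = 20 - 94 = -74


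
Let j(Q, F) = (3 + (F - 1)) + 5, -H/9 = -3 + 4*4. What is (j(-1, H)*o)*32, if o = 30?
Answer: -105600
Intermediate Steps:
H = -117 (H = -9*(-3 + 4*4) = -9*(-3 + 16) = -9*13 = -117)
j(Q, F) = 7 + F (j(Q, F) = (3 + (-1 + F)) + 5 = (2 + F) + 5 = 7 + F)
(j(-1, H)*o)*32 = ((7 - 117)*30)*32 = -110*30*32 = -3300*32 = -105600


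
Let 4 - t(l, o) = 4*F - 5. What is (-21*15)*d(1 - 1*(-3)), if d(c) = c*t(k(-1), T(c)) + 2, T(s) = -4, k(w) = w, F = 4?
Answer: 8190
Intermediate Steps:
t(l, o) = -7 (t(l, o) = 4 - (4*4 - 5) = 4 - (16 - 5) = 4 - 1*11 = 4 - 11 = -7)
d(c) = 2 - 7*c (d(c) = c*(-7) + 2 = -7*c + 2 = 2 - 7*c)
(-21*15)*d(1 - 1*(-3)) = (-21*15)*(2 - 7*(1 - 1*(-3))) = -315*(2 - 7*(1 + 3)) = -315*(2 - 7*4) = -315*(2 - 28) = -315*(-26) = 8190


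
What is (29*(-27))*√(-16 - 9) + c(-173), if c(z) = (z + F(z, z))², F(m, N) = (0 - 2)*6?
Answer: 34225 - 3915*I ≈ 34225.0 - 3915.0*I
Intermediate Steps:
F(m, N) = -12 (F(m, N) = -2*6 = -12)
c(z) = (-12 + z)² (c(z) = (z - 12)² = (-12 + z)²)
(29*(-27))*√(-16 - 9) + c(-173) = (29*(-27))*√(-16 - 9) + (-12 - 173)² = -3915*I + (-185)² = -3915*I + 34225 = 34225 - 3915*I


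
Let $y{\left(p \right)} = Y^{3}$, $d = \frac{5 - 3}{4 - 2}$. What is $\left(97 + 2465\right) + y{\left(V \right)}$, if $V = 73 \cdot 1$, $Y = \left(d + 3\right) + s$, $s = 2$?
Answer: $2778$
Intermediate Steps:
$d = 1$ ($d = \frac{2}{2} = 2 \cdot \frac{1}{2} = 1$)
$Y = 6$ ($Y = \left(1 + 3\right) + 2 = 4 + 2 = 6$)
$V = 73$
$y{\left(p \right)} = 216$ ($y{\left(p \right)} = 6^{3} = 216$)
$\left(97 + 2465\right) + y{\left(V \right)} = \left(97 + 2465\right) + 216 = 2562 + 216 = 2778$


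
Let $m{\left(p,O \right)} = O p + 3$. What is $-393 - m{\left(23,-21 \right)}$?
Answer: $87$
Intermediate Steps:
$m{\left(p,O \right)} = 3 + O p$
$-393 - m{\left(23,-21 \right)} = -393 - \left(3 - 483\right) = -393 - -480 = -393 + 480 = 87$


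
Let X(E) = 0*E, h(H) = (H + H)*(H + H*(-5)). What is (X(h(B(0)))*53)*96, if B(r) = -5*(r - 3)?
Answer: 0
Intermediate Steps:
B(r) = 15 - 5*r (B(r) = -5*(-3 + r) = 15 - 5*r)
h(H) = -8*H² (h(H) = (2*H)*(H - 5*H) = (2*H)*(-4*H) = -8*H²)
X(E) = 0
(X(h(B(0)))*53)*96 = (0*53)*96 = 0*96 = 0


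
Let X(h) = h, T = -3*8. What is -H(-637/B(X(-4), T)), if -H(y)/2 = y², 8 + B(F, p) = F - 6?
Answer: 405769/162 ≈ 2504.7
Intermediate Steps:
T = -24
B(F, p) = -14 + F (B(F, p) = -8 + (F - 6) = -8 + (-6 + F) = -14 + F)
H(y) = -2*y²
-H(-637/B(X(-4), T)) = -(-2)*(-637/(-14 - 4))² = -(-2)*(-637/(-18))² = -(-2)*(-637*(-1/18))² = -(-2)*(637/18)² = -(-2)*405769/324 = -1*(-405769/162) = 405769/162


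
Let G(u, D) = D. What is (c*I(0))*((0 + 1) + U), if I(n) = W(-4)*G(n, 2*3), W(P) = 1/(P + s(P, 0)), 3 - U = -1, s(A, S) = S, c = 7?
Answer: -105/2 ≈ -52.500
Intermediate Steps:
U = 4 (U = 3 - 1*(-1) = 3 + 1 = 4)
W(P) = 1/P (W(P) = 1/(P + 0) = 1/P)
I(n) = -3/2 (I(n) = (2*3)/(-4) = -1/4*6 = -3/2)
(c*I(0))*((0 + 1) + U) = (7*(-3/2))*((0 + 1) + 4) = -21*(1 + 4)/2 = -21/2*5 = -105/2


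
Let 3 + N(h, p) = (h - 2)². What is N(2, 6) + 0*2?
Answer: -3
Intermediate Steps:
N(h, p) = -3 + (-2 + h)² (N(h, p) = -3 + (h - 2)² = -3 + (-2 + h)²)
N(2, 6) + 0*2 = (-3 + (-2 + 2)²) + 0*2 = (-3 + 0²) + 0 = (-3 + 0) + 0 = -3 + 0 = -3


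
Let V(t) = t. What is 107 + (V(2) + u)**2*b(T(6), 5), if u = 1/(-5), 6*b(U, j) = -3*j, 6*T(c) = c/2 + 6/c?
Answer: 989/10 ≈ 98.900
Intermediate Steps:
T(c) = 1/c + c/12 (T(c) = (c/2 + 6/c)/6 = 1/c + c/12)
b(U, j) = -j/2 (b(U, j) = (-3*j)/6 = -j/2)
u = -1/5 ≈ -0.20000
107 + (V(2) + u)**2*b(T(6), 5) = 107 + (2 - 1/5)**2*(-1/2*5) = 107 + (9/5)**2*(-5/2) = 107 + (81/25)*(-5/2) = 107 - 81/10 = 989/10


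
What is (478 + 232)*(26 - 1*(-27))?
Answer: 37630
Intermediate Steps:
(478 + 232)*(26 - 1*(-27)) = 710*(26 + 27) = 710*53 = 37630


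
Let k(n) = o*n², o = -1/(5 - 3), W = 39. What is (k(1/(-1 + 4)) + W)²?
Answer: 491401/324 ≈ 1516.7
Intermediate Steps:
o = -½ (o = -1/2 = -1*½ = -½ ≈ -0.50000)
k(n) = -n²/2
(k(1/(-1 + 4)) + W)² = (-1/(2*(-1 + 4)²) + 39)² = (-(1/3)²/2 + 39)² = (-(⅓)²/2 + 39)² = (-½*⅑ + 39)² = (-1/18 + 39)² = (701/18)² = 491401/324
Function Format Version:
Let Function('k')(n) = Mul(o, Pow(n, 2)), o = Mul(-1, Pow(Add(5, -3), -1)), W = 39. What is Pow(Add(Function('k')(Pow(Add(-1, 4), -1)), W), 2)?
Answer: Rational(491401, 324) ≈ 1516.7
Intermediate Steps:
o = Rational(-1, 2) (o = Mul(-1, Pow(2, -1)) = Mul(-1, Rational(1, 2)) = Rational(-1, 2) ≈ -0.50000)
Function('k')(n) = Mul(Rational(-1, 2), Pow(n, 2))
Pow(Add(Function('k')(Pow(Add(-1, 4), -1)), W), 2) = Pow(Add(Mul(Rational(-1, 2), Pow(Pow(Add(-1, 4), -1), 2)), 39), 2) = Pow(Add(Mul(Rational(-1, 2), Pow(Pow(3, -1), 2)), 39), 2) = Pow(Add(Mul(Rational(-1, 2), Pow(Rational(1, 3), 2)), 39), 2) = Pow(Add(Mul(Rational(-1, 2), Rational(1, 9)), 39), 2) = Pow(Add(Rational(-1, 18), 39), 2) = Pow(Rational(701, 18), 2) = Rational(491401, 324)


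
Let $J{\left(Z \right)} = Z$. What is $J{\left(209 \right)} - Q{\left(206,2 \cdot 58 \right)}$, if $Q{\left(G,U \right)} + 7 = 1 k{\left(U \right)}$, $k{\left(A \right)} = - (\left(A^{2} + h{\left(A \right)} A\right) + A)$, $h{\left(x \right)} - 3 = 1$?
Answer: $14252$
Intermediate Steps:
$h{\left(x \right)} = 4$ ($h{\left(x \right)} = 3 + 1 = 4$)
$k{\left(A \right)} = - A^{2} - 5 A$ ($k{\left(A \right)} = - (\left(A^{2} + 4 A\right) + A) = - (A^{2} + 5 A) = - A^{2} - 5 A$)
$Q{\left(G,U \right)} = -7 - U \left(5 + U\right)$ ($Q{\left(G,U \right)} = -7 + 1 \left(- U \left(5 + U\right)\right) = -7 - U \left(5 + U\right)$)
$J{\left(209 \right)} - Q{\left(206,2 \cdot 58 \right)} = 209 - \left(-7 - 2 \cdot 58 \left(5 + 2 \cdot 58\right)\right) = 209 - \left(-7 - 116 \left(5 + 116\right)\right) = 209 - \left(-7 - 116 \cdot 121\right) = 209 - \left(-7 - 14036\right) = 209 - -14043 = 209 + 14043 = 14252$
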